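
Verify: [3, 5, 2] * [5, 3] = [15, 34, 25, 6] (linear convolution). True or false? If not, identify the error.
Recompute linear convolution of [3, 5, 2] and [5, 3]: y[0] = 3×5 = 15; y[1] = 3×3 + 5×5 = 34; y[2] = 5×3 + 2×5 = 25; y[3] = 2×3 = 6 → [15, 34, 25, 6]. Given [15, 34, 25, 6] matches, so answer: Yes

Yes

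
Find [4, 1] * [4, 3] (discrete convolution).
y[0] = 4×4 = 16; y[1] = 4×3 + 1×4 = 16; y[2] = 1×3 = 3

[16, 16, 3]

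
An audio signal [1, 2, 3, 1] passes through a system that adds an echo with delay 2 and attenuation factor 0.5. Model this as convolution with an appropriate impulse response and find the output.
Direct-path + delayed-attenuated-path model → impulse response h = [1, 0, 0.5] (1 at lag 0, 0.5 at lag 2). Output y[n] = x[n] + 0.5·x[n - 2] (with x[n] = 0 outside 0..3): y[0] = 1 + 0.5×0 = 1; y[1] = 2 + 0.5×0 = 2; y[2] = 3 + 0.5×1 = 3.5; y[3] = 1 + 0.5×2 = 2.0; y[4] = 0 + 0.5×3 = 1.5; y[5] = 0 + 0.5×1 = 0.5. So y = [1, 2, 3.5, 2.0, 1.5, 0.5]

[1, 2, 3.5, 2.0, 1.5, 0.5]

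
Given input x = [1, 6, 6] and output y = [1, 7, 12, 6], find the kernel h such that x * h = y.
Output length 4 = len(x) + len(h) - 1 ⇒ len(h) = 2. Solve h forward using h[k] = (y[k] - Σ_{i≥1} x[i]·h[k-i]) / x[0]: h[0] = y[0] / x[0] = 1 / 1 = 1; h[1] = (y[1] - 6×1) / x[0] = (7 - 6×1) / 1 = 1. So h = [1, 1]. Forward-check [1, 6, 6] * [1, 1]: y[0] = 1×1 = 1; y[1] = 1×1 + 6×1 = 7; y[2] = 6×1 + 6×1 = 12; y[3] = 6×1 = 6 → [1, 7, 12, 6] ✓

[1, 1]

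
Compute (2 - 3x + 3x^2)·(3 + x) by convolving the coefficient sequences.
Ascending coefficients: a = [2, -3, 3], b = [3, 1]. c[0] = 2×3 = 6; c[1] = 2×1 + -3×3 = -7; c[2] = -3×1 + 3×3 = 6; c[3] = 3×1 = 3. Result coefficients: [6, -7, 6, 3] → 6 - 7x + 6x^2 + 3x^3

6 - 7x + 6x^2 + 3x^3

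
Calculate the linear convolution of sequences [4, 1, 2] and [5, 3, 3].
y[0] = 4×5 = 20; y[1] = 4×3 + 1×5 = 17; y[2] = 4×3 + 1×3 + 2×5 = 25; y[3] = 1×3 + 2×3 = 9; y[4] = 2×3 = 6

[20, 17, 25, 9, 6]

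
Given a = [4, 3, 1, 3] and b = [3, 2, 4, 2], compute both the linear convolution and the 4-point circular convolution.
Linear: y_lin[0] = 4×3 = 12; y_lin[1] = 4×2 + 3×3 = 17; y_lin[2] = 4×4 + 3×2 + 1×3 = 25; y_lin[3] = 4×2 + 3×4 + 1×2 + 3×3 = 31; y_lin[4] = 3×2 + 1×4 + 3×2 = 16; y_lin[5] = 1×2 + 3×4 = 14; y_lin[6] = 3×2 = 6 → [12, 17, 25, 31, 16, 14, 6]. Circular (length 4): y[0] = 4×3 + 3×2 + 1×4 + 3×2 = 28; y[1] = 4×2 + 3×3 + 1×2 + 3×4 = 31; y[2] = 4×4 + 3×2 + 1×3 + 3×2 = 31; y[3] = 4×2 + 3×4 + 1×2 + 3×3 = 31 → [28, 31, 31, 31]

Linear: [12, 17, 25, 31, 16, 14, 6], Circular: [28, 31, 31, 31]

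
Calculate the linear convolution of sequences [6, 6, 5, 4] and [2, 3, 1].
y[0] = 6×2 = 12; y[1] = 6×3 + 6×2 = 30; y[2] = 6×1 + 6×3 + 5×2 = 34; y[3] = 6×1 + 5×3 + 4×2 = 29; y[4] = 5×1 + 4×3 = 17; y[5] = 4×1 = 4

[12, 30, 34, 29, 17, 4]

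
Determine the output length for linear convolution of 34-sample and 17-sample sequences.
Linear/full convolution length: m + n - 1 = 34 + 17 - 1 = 50

50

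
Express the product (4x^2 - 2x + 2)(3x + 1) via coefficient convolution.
Ascending coefficients: a = [2, -2, 4], b = [1, 3]. c[0] = 2×1 = 2; c[1] = 2×3 + -2×1 = 4; c[2] = -2×3 + 4×1 = -2; c[3] = 4×3 = 12. Result coefficients: [2, 4, -2, 12] → 12x^3 - 2x^2 + 4x + 2

12x^3 - 2x^2 + 4x + 2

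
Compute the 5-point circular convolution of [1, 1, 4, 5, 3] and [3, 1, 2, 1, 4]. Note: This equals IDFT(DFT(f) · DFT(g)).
Either evaluate y[k] = Σ_j f[j]·g[(k-j) mod 5] directly, or use IDFT(DFT(f) · DFT(g)). y[0] = 1×3 + 1×4 + 4×1 + 5×2 + 3×1 = 24; y[1] = 1×1 + 1×3 + 4×4 + 5×1 + 3×2 = 31; y[2] = 1×2 + 1×1 + 4×3 + 5×4 + 3×1 = 38; y[3] = 1×1 + 1×2 + 4×1 + 5×3 + 3×4 = 34; y[4] = 1×4 + 1×1 + 4×2 + 5×1 + 3×3 = 27. Result: [24, 31, 38, 34, 27]

[24, 31, 38, 34, 27]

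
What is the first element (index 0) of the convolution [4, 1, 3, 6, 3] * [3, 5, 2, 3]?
Use y[k] = Σ_i a[i]·b[k-i] at k=0. y[0] = 4×3 = 12

12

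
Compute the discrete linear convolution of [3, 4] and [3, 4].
y[0] = 3×3 = 9; y[1] = 3×4 + 4×3 = 24; y[2] = 4×4 = 16

[9, 24, 16]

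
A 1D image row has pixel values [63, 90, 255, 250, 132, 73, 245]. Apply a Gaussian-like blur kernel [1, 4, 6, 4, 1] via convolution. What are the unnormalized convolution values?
Convolve image row [63, 90, 255, 250, 132, 73, 245] with kernel [1, 4, 6, 4, 1]: y[0] = 63×1 = 63; y[1] = 63×4 + 90×1 = 342; y[2] = 63×6 + 90×4 + 255×1 = 993; y[3] = 63×4 + 90×6 + 255×4 + 250×1 = 2062; y[4] = 63×1 + 90×4 + 255×6 + 250×4 + 132×1 = 3085; y[5] = 90×1 + 255×4 + 250×6 + 132×4 + 73×1 = 3211; y[6] = 255×1 + 250×4 + 132×6 + 73×4 + 245×1 = 2584; y[7] = 250×1 + 132×4 + 73×6 + 245×4 = 2196; y[8] = 132×1 + 73×4 + 245×6 = 1894; y[9] = 73×1 + 245×4 = 1053; y[10] = 245×1 = 245 → [63, 342, 993, 2062, 3085, 3211, 2584, 2196, 1894, 1053, 245]. Normalization factor = sum(kernel) = 16.

[63, 342, 993, 2062, 3085, 3211, 2584, 2196, 1894, 1053, 245]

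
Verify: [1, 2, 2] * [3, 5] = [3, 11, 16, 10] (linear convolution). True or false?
Recompute linear convolution of [1, 2, 2] and [3, 5]: y[0] = 1×3 = 3; y[1] = 1×5 + 2×3 = 11; y[2] = 2×5 + 2×3 = 16; y[3] = 2×5 = 10 → [3, 11, 16, 10]. Given [3, 11, 16, 10] matches, so answer: Yes

Yes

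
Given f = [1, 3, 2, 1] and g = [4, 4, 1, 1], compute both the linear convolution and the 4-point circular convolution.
Linear: y_lin[0] = 1×4 = 4; y_lin[1] = 1×4 + 3×4 = 16; y_lin[2] = 1×1 + 3×4 + 2×4 = 21; y_lin[3] = 1×1 + 3×1 + 2×4 + 1×4 = 16; y_lin[4] = 3×1 + 2×1 + 1×4 = 9; y_lin[5] = 2×1 + 1×1 = 3; y_lin[6] = 1×1 = 1 → [4, 16, 21, 16, 9, 3, 1]. Circular (length 4): y[0] = 1×4 + 3×1 + 2×1 + 1×4 = 13; y[1] = 1×4 + 3×4 + 2×1 + 1×1 = 19; y[2] = 1×1 + 3×4 + 2×4 + 1×1 = 22; y[3] = 1×1 + 3×1 + 2×4 + 1×4 = 16 → [13, 19, 22, 16]

Linear: [4, 16, 21, 16, 9, 3, 1], Circular: [13, 19, 22, 16]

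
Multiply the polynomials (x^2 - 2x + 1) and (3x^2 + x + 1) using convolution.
Ascending coefficients: a = [1, -2, 1], b = [1, 1, 3]. c[0] = 1×1 = 1; c[1] = 1×1 + -2×1 = -1; c[2] = 1×3 + -2×1 + 1×1 = 2; c[3] = -2×3 + 1×1 = -5; c[4] = 1×3 = 3. Result coefficients: [1, -1, 2, -5, 3] → 3x^4 - 5x^3 + 2x^2 - x + 1

3x^4 - 5x^3 + 2x^2 - x + 1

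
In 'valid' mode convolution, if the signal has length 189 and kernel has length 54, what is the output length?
'Valid' mode counts only positions where the kernel fully overlaps the signal: m - n + 1 = 189 - 54 + 1 = 136

136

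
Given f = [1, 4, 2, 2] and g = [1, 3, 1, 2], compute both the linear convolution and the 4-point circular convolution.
Linear: y_lin[0] = 1×1 = 1; y_lin[1] = 1×3 + 4×1 = 7; y_lin[2] = 1×1 + 4×3 + 2×1 = 15; y_lin[3] = 1×2 + 4×1 + 2×3 + 2×1 = 14; y_lin[4] = 4×2 + 2×1 + 2×3 = 16; y_lin[5] = 2×2 + 2×1 = 6; y_lin[6] = 2×2 = 4 → [1, 7, 15, 14, 16, 6, 4]. Circular (length 4): y[0] = 1×1 + 4×2 + 2×1 + 2×3 = 17; y[1] = 1×3 + 4×1 + 2×2 + 2×1 = 13; y[2] = 1×1 + 4×3 + 2×1 + 2×2 = 19; y[3] = 1×2 + 4×1 + 2×3 + 2×1 = 14 → [17, 13, 19, 14]

Linear: [1, 7, 15, 14, 16, 6, 4], Circular: [17, 13, 19, 14]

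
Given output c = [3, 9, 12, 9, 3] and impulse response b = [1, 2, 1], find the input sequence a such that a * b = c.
Deconvolve c=[3, 9, 12, 9, 3] by b=[1, 2, 1]. Since b[0]=1, solve forward: a[0] = c[0] / 1 = 3; a[1] = (c[1] - 3×2) / 1 = 3; a[2] = (c[2] - 3×2 - 3×1) / 1 = 3. So a = [3, 3, 3]. Check by forward convolution: c[0] = 3×1 = 3; c[1] = 3×2 + 3×1 = 9; c[2] = 3×1 + 3×2 + 3×1 = 12; c[3] = 3×1 + 3×2 = 9; c[4] = 3×1 = 3

[3, 3, 3]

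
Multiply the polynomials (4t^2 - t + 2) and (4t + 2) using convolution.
Ascending coefficients: a = [2, -1, 4], b = [2, 4]. c[0] = 2×2 = 4; c[1] = 2×4 + -1×2 = 6; c[2] = -1×4 + 4×2 = 4; c[3] = 4×4 = 16. Result coefficients: [4, 6, 4, 16] → 16t^3 + 4t^2 + 6t + 4

16t^3 + 4t^2 + 6t + 4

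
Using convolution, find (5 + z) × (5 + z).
Ascending coefficients: a = [5, 1], b = [5, 1]. c[0] = 5×5 = 25; c[1] = 5×1 + 1×5 = 10; c[2] = 1×1 = 1. Result coefficients: [25, 10, 1] → 25 + 10z + z^2

25 + 10z + z^2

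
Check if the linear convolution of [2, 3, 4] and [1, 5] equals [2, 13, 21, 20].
Recompute linear convolution of [2, 3, 4] and [1, 5]: y[0] = 2×1 = 2; y[1] = 2×5 + 3×1 = 13; y[2] = 3×5 + 4×1 = 19; y[3] = 4×5 = 20 → [2, 13, 19, 20]. Compare to given [2, 13, 21, 20]: they differ at index 2: given 21, correct 19, so answer: No

No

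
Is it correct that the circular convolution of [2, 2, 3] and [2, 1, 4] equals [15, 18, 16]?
Recompute circular convolution of [2, 2, 3] and [2, 1, 4]: y[0] = 2×2 + 2×4 + 3×1 = 15; y[1] = 2×1 + 2×2 + 3×4 = 18; y[2] = 2×4 + 2×1 + 3×2 = 16 → [15, 18, 16]. Given [15, 18, 16] matches, so answer: Yes

Yes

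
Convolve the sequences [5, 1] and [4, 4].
y[0] = 5×4 = 20; y[1] = 5×4 + 1×4 = 24; y[2] = 1×4 = 4

[20, 24, 4]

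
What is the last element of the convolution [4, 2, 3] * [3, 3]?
Use y[k] = Σ_i a[i]·b[k-i] at k=3. y[3] = 3×3 = 9

9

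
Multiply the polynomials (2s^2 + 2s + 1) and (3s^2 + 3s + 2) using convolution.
Ascending coefficients: a = [1, 2, 2], b = [2, 3, 3]. c[0] = 1×2 = 2; c[1] = 1×3 + 2×2 = 7; c[2] = 1×3 + 2×3 + 2×2 = 13; c[3] = 2×3 + 2×3 = 12; c[4] = 2×3 = 6. Result coefficients: [2, 7, 13, 12, 6] → 6s^4 + 12s^3 + 13s^2 + 7s + 2

6s^4 + 12s^3 + 13s^2 + 7s + 2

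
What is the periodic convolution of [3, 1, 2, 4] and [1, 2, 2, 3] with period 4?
Use y[k] = Σ_j a[j]·b[(k-j) mod 4]. y[0] = 3×1 + 1×3 + 2×2 + 4×2 = 18; y[1] = 3×2 + 1×1 + 2×3 + 4×2 = 21; y[2] = 3×2 + 1×2 + 2×1 + 4×3 = 22; y[3] = 3×3 + 1×2 + 2×2 + 4×1 = 19. Result: [18, 21, 22, 19]

[18, 21, 22, 19]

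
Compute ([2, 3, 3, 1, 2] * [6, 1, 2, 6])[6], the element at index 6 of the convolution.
Use y[k] = Σ_i a[i]·b[k-i] at k=6. y[6] = 1×6 + 2×2 = 10

10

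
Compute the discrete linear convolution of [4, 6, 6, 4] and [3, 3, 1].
y[0] = 4×3 = 12; y[1] = 4×3 + 6×3 = 30; y[2] = 4×1 + 6×3 + 6×3 = 40; y[3] = 6×1 + 6×3 + 4×3 = 36; y[4] = 6×1 + 4×3 = 18; y[5] = 4×1 = 4

[12, 30, 40, 36, 18, 4]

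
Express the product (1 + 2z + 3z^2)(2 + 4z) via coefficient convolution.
Ascending coefficients: a = [1, 2, 3], b = [2, 4]. c[0] = 1×2 = 2; c[1] = 1×4 + 2×2 = 8; c[2] = 2×4 + 3×2 = 14; c[3] = 3×4 = 12. Result coefficients: [2, 8, 14, 12] → 2 + 8z + 14z^2 + 12z^3

2 + 8z + 14z^2 + 12z^3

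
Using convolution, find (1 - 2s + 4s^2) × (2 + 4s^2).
Ascending coefficients: a = [1, -2, 4], b = [2, 0, 4]. c[0] = 1×2 = 2; c[1] = 1×0 + -2×2 = -4; c[2] = 1×4 + -2×0 + 4×2 = 12; c[3] = -2×4 + 4×0 = -8; c[4] = 4×4 = 16. Result coefficients: [2, -4, 12, -8, 16] → 2 - 4s + 12s^2 - 8s^3 + 16s^4

2 - 4s + 12s^2 - 8s^3 + 16s^4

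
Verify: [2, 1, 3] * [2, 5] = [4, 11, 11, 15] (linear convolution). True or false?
Recompute linear convolution of [2, 1, 3] and [2, 5]: y[0] = 2×2 = 4; y[1] = 2×5 + 1×2 = 12; y[2] = 1×5 + 3×2 = 11; y[3] = 3×5 = 15 → [4, 12, 11, 15]. Compare to given [4, 11, 11, 15]: they differ at index 1: given 11, correct 12, so answer: No

No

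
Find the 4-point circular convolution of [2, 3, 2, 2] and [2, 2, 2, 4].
Use y[k] = Σ_j f[j]·g[(k-j) mod 4]. y[0] = 2×2 + 3×4 + 2×2 + 2×2 = 24; y[1] = 2×2 + 3×2 + 2×4 + 2×2 = 22; y[2] = 2×2 + 3×2 + 2×2 + 2×4 = 22; y[3] = 2×4 + 3×2 + 2×2 + 2×2 = 22. Result: [24, 22, 22, 22]

[24, 22, 22, 22]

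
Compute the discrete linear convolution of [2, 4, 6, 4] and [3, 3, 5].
y[0] = 2×3 = 6; y[1] = 2×3 + 4×3 = 18; y[2] = 2×5 + 4×3 + 6×3 = 40; y[3] = 4×5 + 6×3 + 4×3 = 50; y[4] = 6×5 + 4×3 = 42; y[5] = 4×5 = 20

[6, 18, 40, 50, 42, 20]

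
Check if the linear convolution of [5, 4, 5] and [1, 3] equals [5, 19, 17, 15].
Recompute linear convolution of [5, 4, 5] and [1, 3]: y[0] = 5×1 = 5; y[1] = 5×3 + 4×1 = 19; y[2] = 4×3 + 5×1 = 17; y[3] = 5×3 = 15 → [5, 19, 17, 15]. Given [5, 19, 17, 15] matches, so answer: Yes

Yes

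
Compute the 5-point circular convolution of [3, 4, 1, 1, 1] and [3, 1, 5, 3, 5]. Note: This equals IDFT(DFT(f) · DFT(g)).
Either evaluate y[k] = Σ_j f[j]·g[(k-j) mod 5] directly, or use IDFT(DFT(f) · DFT(g)). y[0] = 3×3 + 4×5 + 1×3 + 1×5 + 1×1 = 38; y[1] = 3×1 + 4×3 + 1×5 + 1×3 + 1×5 = 28; y[2] = 3×5 + 4×1 + 1×3 + 1×5 + 1×3 = 30; y[3] = 3×3 + 4×5 + 1×1 + 1×3 + 1×5 = 38; y[4] = 3×5 + 4×3 + 1×5 + 1×1 + 1×3 = 36. Result: [38, 28, 30, 38, 36]

[38, 28, 30, 38, 36]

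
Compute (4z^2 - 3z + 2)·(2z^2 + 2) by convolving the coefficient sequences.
Ascending coefficients: a = [2, -3, 4], b = [2, 0, 2]. c[0] = 2×2 = 4; c[1] = 2×0 + -3×2 = -6; c[2] = 2×2 + -3×0 + 4×2 = 12; c[3] = -3×2 + 4×0 = -6; c[4] = 4×2 = 8. Result coefficients: [4, -6, 12, -6, 8] → 8z^4 - 6z^3 + 12z^2 - 6z + 4

8z^4 - 6z^3 + 12z^2 - 6z + 4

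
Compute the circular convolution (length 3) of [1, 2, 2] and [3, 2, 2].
Use y[k] = Σ_j x[j]·h[(k-j) mod 3]. y[0] = 1×3 + 2×2 + 2×2 = 11; y[1] = 1×2 + 2×3 + 2×2 = 12; y[2] = 1×2 + 2×2 + 2×3 = 12. Result: [11, 12, 12]

[11, 12, 12]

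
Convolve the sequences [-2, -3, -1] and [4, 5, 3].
y[0] = -2×4 = -8; y[1] = -2×5 + -3×4 = -22; y[2] = -2×3 + -3×5 + -1×4 = -25; y[3] = -3×3 + -1×5 = -14; y[4] = -1×3 = -3

[-8, -22, -25, -14, -3]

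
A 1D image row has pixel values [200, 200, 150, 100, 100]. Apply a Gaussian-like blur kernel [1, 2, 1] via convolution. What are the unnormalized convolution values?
Convolve image row [200, 200, 150, 100, 100] with kernel [1, 2, 1]: y[0] = 200×1 = 200; y[1] = 200×2 + 200×1 = 600; y[2] = 200×1 + 200×2 + 150×1 = 750; y[3] = 200×1 + 150×2 + 100×1 = 600; y[4] = 150×1 + 100×2 + 100×1 = 450; y[5] = 100×1 + 100×2 = 300; y[6] = 100×1 = 100 → [200, 600, 750, 600, 450, 300, 100]. Normalization factor = sum(kernel) = 4.

[200, 600, 750, 600, 450, 300, 100]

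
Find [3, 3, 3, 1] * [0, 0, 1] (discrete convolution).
y[0] = 3×0 = 0; y[1] = 3×0 + 3×0 = 0; y[2] = 3×1 + 3×0 + 3×0 = 3; y[3] = 3×1 + 3×0 + 1×0 = 3; y[4] = 3×1 + 1×0 = 3; y[5] = 1×1 = 1

[0, 0, 3, 3, 3, 1]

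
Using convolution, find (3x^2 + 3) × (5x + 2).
Ascending coefficients: a = [3, 0, 3], b = [2, 5]. c[0] = 3×2 = 6; c[1] = 3×5 + 0×2 = 15; c[2] = 0×5 + 3×2 = 6; c[3] = 3×5 = 15. Result coefficients: [6, 15, 6, 15] → 15x^3 + 6x^2 + 15x + 6

15x^3 + 6x^2 + 15x + 6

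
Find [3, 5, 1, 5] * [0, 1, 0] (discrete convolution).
y[0] = 3×0 = 0; y[1] = 3×1 + 5×0 = 3; y[2] = 3×0 + 5×1 + 1×0 = 5; y[3] = 5×0 + 1×1 + 5×0 = 1; y[4] = 1×0 + 5×1 = 5; y[5] = 5×0 = 0

[0, 3, 5, 1, 5, 0]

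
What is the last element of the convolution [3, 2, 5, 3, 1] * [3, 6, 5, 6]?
Use y[k] = Σ_i a[i]·b[k-i] at k=7. y[7] = 1×6 = 6

6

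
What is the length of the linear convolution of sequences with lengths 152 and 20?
Linear/full convolution length: m + n - 1 = 152 + 20 - 1 = 171

171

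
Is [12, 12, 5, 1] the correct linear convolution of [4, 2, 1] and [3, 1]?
Recompute linear convolution of [4, 2, 1] and [3, 1]: y[0] = 4×3 = 12; y[1] = 4×1 + 2×3 = 10; y[2] = 2×1 + 1×3 = 5; y[3] = 1×1 = 1 → [12, 10, 5, 1]. Compare to given [12, 12, 5, 1]: they differ at index 1: given 12, correct 10, so answer: No

No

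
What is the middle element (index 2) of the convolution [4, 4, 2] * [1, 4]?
Use y[k] = Σ_i a[i]·b[k-i] at k=2. y[2] = 4×4 + 2×1 = 18

18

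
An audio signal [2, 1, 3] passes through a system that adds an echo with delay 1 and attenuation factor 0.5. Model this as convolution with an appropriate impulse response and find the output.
Direct-path + delayed-attenuated-path model → impulse response h = [1, 0.5] (1 at lag 0, 0.5 at lag 1). Output y[n] = x[n] + 0.5·x[n - 1] (with x[n] = 0 outside 0..2): y[0] = 2 + 0.5×0 = 2; y[1] = 1 + 0.5×2 = 2.0; y[2] = 3 + 0.5×1 = 3.5; y[3] = 0 + 0.5×3 = 1.5. So y = [2, 2.0, 3.5, 1.5]

[2, 2.0, 3.5, 1.5]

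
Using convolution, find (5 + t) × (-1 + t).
Ascending coefficients: a = [5, 1], b = [-1, 1]. c[0] = 5×-1 = -5; c[1] = 5×1 + 1×-1 = 4; c[2] = 1×1 = 1. Result coefficients: [-5, 4, 1] → -5 + 4t + t^2

-5 + 4t + t^2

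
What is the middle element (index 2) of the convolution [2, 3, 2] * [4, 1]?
Use y[k] = Σ_i a[i]·b[k-i] at k=2. y[2] = 3×1 + 2×4 = 11

11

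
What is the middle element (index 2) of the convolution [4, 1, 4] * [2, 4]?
Use y[k] = Σ_i a[i]·b[k-i] at k=2. y[2] = 1×4 + 4×2 = 12

12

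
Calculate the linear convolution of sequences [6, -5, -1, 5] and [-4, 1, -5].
y[0] = 6×-4 = -24; y[1] = 6×1 + -5×-4 = 26; y[2] = 6×-5 + -5×1 + -1×-4 = -31; y[3] = -5×-5 + -1×1 + 5×-4 = 4; y[4] = -1×-5 + 5×1 = 10; y[5] = 5×-5 = -25

[-24, 26, -31, 4, 10, -25]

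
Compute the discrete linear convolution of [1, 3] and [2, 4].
y[0] = 1×2 = 2; y[1] = 1×4 + 3×2 = 10; y[2] = 3×4 = 12

[2, 10, 12]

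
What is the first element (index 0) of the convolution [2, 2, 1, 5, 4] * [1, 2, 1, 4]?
Use y[k] = Σ_i a[i]·b[k-i] at k=0. y[0] = 2×1 = 2

2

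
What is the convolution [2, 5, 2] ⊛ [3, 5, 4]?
y[0] = 2×3 = 6; y[1] = 2×5 + 5×3 = 25; y[2] = 2×4 + 5×5 + 2×3 = 39; y[3] = 5×4 + 2×5 = 30; y[4] = 2×4 = 8

[6, 25, 39, 30, 8]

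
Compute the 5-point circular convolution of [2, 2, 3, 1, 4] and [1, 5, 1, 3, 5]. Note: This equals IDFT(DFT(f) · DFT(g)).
Either evaluate y[k] = Σ_j f[j]·g[(k-j) mod 5] directly, or use IDFT(DFT(f) · DFT(g)). y[0] = 2×1 + 2×5 + 3×3 + 1×1 + 4×5 = 42; y[1] = 2×5 + 2×1 + 3×5 + 1×3 + 4×1 = 34; y[2] = 2×1 + 2×5 + 3×1 + 1×5 + 4×3 = 32; y[3] = 2×3 + 2×1 + 3×5 + 1×1 + 4×5 = 44; y[4] = 2×5 + 2×3 + 3×1 + 1×5 + 4×1 = 28. Result: [42, 34, 32, 44, 28]

[42, 34, 32, 44, 28]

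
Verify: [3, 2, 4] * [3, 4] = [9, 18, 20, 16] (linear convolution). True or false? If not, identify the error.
Recompute linear convolution of [3, 2, 4] and [3, 4]: y[0] = 3×3 = 9; y[1] = 3×4 + 2×3 = 18; y[2] = 2×4 + 4×3 = 20; y[3] = 4×4 = 16 → [9, 18, 20, 16]. Given [9, 18, 20, 16] matches, so answer: Yes

Yes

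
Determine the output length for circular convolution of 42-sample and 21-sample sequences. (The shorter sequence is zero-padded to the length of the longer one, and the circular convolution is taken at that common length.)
Circular convolution (zero-padding the shorter input) has length max(m, n) = max(42, 21) = 42

42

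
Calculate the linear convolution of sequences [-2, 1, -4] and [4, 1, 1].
y[0] = -2×4 = -8; y[1] = -2×1 + 1×4 = 2; y[2] = -2×1 + 1×1 + -4×4 = -17; y[3] = 1×1 + -4×1 = -3; y[4] = -4×1 = -4

[-8, 2, -17, -3, -4]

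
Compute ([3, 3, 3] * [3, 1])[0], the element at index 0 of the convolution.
Use y[k] = Σ_i a[i]·b[k-i] at k=0. y[0] = 3×3 = 9

9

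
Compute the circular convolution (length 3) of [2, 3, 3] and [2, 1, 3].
Use y[k] = Σ_j a[j]·b[(k-j) mod 3]. y[0] = 2×2 + 3×3 + 3×1 = 16; y[1] = 2×1 + 3×2 + 3×3 = 17; y[2] = 2×3 + 3×1 + 3×2 = 15. Result: [16, 17, 15]

[16, 17, 15]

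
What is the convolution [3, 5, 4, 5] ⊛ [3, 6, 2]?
y[0] = 3×3 = 9; y[1] = 3×6 + 5×3 = 33; y[2] = 3×2 + 5×6 + 4×3 = 48; y[3] = 5×2 + 4×6 + 5×3 = 49; y[4] = 4×2 + 5×6 = 38; y[5] = 5×2 = 10

[9, 33, 48, 49, 38, 10]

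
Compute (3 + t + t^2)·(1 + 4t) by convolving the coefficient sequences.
Ascending coefficients: a = [3, 1, 1], b = [1, 4]. c[0] = 3×1 = 3; c[1] = 3×4 + 1×1 = 13; c[2] = 1×4 + 1×1 = 5; c[3] = 1×4 = 4. Result coefficients: [3, 13, 5, 4] → 3 + 13t + 5t^2 + 4t^3

3 + 13t + 5t^2 + 4t^3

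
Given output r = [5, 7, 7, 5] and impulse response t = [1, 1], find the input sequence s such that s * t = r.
Deconvolve r=[5, 7, 7, 5] by t=[1, 1]. Since t[0]=1, solve forward: s[0] = r[0] / 1 = 5; s[1] = (r[1] - 5×1) / 1 = 2; s[2] = (r[2] - 2×1) / 1 = 5. So s = [5, 2, 5]. Check by forward convolution: r[0] = 5×1 = 5; r[1] = 5×1 + 2×1 = 7; r[2] = 2×1 + 5×1 = 7; r[3] = 5×1 = 5

[5, 2, 5]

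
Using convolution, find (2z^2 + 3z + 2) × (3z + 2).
Ascending coefficients: a = [2, 3, 2], b = [2, 3]. c[0] = 2×2 = 4; c[1] = 2×3 + 3×2 = 12; c[2] = 3×3 + 2×2 = 13; c[3] = 2×3 = 6. Result coefficients: [4, 12, 13, 6] → 6z^3 + 13z^2 + 12z + 4

6z^3 + 13z^2 + 12z + 4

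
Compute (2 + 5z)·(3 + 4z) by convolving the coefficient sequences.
Ascending coefficients: a = [2, 5], b = [3, 4]. c[0] = 2×3 = 6; c[1] = 2×4 + 5×3 = 23; c[2] = 5×4 = 20. Result coefficients: [6, 23, 20] → 6 + 23z + 20z^2

6 + 23z + 20z^2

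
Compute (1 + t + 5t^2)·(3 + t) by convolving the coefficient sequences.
Ascending coefficients: a = [1, 1, 5], b = [3, 1]. c[0] = 1×3 = 3; c[1] = 1×1 + 1×3 = 4; c[2] = 1×1 + 5×3 = 16; c[3] = 5×1 = 5. Result coefficients: [3, 4, 16, 5] → 3 + 4t + 16t^2 + 5t^3

3 + 4t + 16t^2 + 5t^3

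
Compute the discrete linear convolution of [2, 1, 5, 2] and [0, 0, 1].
y[0] = 2×0 = 0; y[1] = 2×0 + 1×0 = 0; y[2] = 2×1 + 1×0 + 5×0 = 2; y[3] = 1×1 + 5×0 + 2×0 = 1; y[4] = 5×1 + 2×0 = 5; y[5] = 2×1 = 2

[0, 0, 2, 1, 5, 2]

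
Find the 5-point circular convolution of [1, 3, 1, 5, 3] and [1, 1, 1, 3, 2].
Use y[k] = Σ_j s[j]·t[(k-j) mod 5]. y[0] = 1×1 + 3×2 + 1×3 + 5×1 + 3×1 = 18; y[1] = 1×1 + 3×1 + 1×2 + 5×3 + 3×1 = 24; y[2] = 1×1 + 3×1 + 1×1 + 5×2 + 3×3 = 24; y[3] = 1×3 + 3×1 + 1×1 + 5×1 + 3×2 = 18; y[4] = 1×2 + 3×3 + 1×1 + 5×1 + 3×1 = 20. Result: [18, 24, 24, 18, 20]

[18, 24, 24, 18, 20]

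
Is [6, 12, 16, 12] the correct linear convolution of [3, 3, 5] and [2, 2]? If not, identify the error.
Recompute linear convolution of [3, 3, 5] and [2, 2]: y[0] = 3×2 = 6; y[1] = 3×2 + 3×2 = 12; y[2] = 3×2 + 5×2 = 16; y[3] = 5×2 = 10 → [6, 12, 16, 10]. Compare to given [6, 12, 16, 12]: they differ at index 3: given 12, correct 10, so answer: No

No. Error at index 3: given 12, correct 10.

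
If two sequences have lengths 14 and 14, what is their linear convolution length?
Linear/full convolution length: m + n - 1 = 14 + 14 - 1 = 27

27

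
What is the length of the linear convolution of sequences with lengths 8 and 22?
Linear/full convolution length: m + n - 1 = 8 + 22 - 1 = 29

29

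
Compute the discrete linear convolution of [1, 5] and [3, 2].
y[0] = 1×3 = 3; y[1] = 1×2 + 5×3 = 17; y[2] = 5×2 = 10

[3, 17, 10]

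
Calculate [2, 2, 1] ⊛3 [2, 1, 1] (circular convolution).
Use y[k] = Σ_j u[j]·v[(k-j) mod 3]. y[0] = 2×2 + 2×1 + 1×1 = 7; y[1] = 2×1 + 2×2 + 1×1 = 7; y[2] = 2×1 + 2×1 + 1×2 = 6. Result: [7, 7, 6]

[7, 7, 6]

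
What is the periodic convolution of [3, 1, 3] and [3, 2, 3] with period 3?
Use y[k] = Σ_j a[j]·b[(k-j) mod 3]. y[0] = 3×3 + 1×3 + 3×2 = 18; y[1] = 3×2 + 1×3 + 3×3 = 18; y[2] = 3×3 + 1×2 + 3×3 = 20. Result: [18, 18, 20]

[18, 18, 20]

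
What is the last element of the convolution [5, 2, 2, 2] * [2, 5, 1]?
Use y[k] = Σ_i a[i]·b[k-i] at k=5. y[5] = 2×1 = 2

2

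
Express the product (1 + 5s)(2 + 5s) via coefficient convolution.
Ascending coefficients: a = [1, 5], b = [2, 5]. c[0] = 1×2 = 2; c[1] = 1×5 + 5×2 = 15; c[2] = 5×5 = 25. Result coefficients: [2, 15, 25] → 2 + 15s + 25s^2

2 + 15s + 25s^2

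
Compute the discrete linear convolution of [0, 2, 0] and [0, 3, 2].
y[0] = 0×0 = 0; y[1] = 0×3 + 2×0 = 0; y[2] = 0×2 + 2×3 + 0×0 = 6; y[3] = 2×2 + 0×3 = 4; y[4] = 0×2 = 0

[0, 0, 6, 4, 0]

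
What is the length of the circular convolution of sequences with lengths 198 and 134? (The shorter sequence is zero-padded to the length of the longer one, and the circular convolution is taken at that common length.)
Circular convolution (zero-padding the shorter input) has length max(m, n) = max(198, 134) = 198

198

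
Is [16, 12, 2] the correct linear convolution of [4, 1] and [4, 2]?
Recompute linear convolution of [4, 1] and [4, 2]: y[0] = 4×4 = 16; y[1] = 4×2 + 1×4 = 12; y[2] = 1×2 = 2 → [16, 12, 2]. Given [16, 12, 2] matches, so answer: Yes

Yes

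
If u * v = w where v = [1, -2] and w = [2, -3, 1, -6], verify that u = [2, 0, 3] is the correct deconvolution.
Forward-compute [2, 0, 3] * [1, -2]: w[0] = 2×1 = 2; w[1] = 2×-2 + 0×1 = -4; w[2] = 0×-2 + 3×1 = 3; w[3] = 3×-2 = -6 → [2, -4, 3, -6]. Does not match given w = [2, -3, 1, -6].

Not verified. [2, 0, 3] * [1, -2] = [2, -4, 3, -6], which differs from [2, -3, 1, -6] at index 1.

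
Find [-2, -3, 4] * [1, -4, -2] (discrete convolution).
y[0] = -2×1 = -2; y[1] = -2×-4 + -3×1 = 5; y[2] = -2×-2 + -3×-4 + 4×1 = 20; y[3] = -3×-2 + 4×-4 = -10; y[4] = 4×-2 = -8

[-2, 5, 20, -10, -8]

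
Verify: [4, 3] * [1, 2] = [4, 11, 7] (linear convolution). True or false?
Recompute linear convolution of [4, 3] and [1, 2]: y[0] = 4×1 = 4; y[1] = 4×2 + 3×1 = 11; y[2] = 3×2 = 6 → [4, 11, 6]. Compare to given [4, 11, 7]: they differ at index 2: given 7, correct 6, so answer: No

No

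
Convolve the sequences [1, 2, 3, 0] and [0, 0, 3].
y[0] = 1×0 = 0; y[1] = 1×0 + 2×0 = 0; y[2] = 1×3 + 2×0 + 3×0 = 3; y[3] = 2×3 + 3×0 + 0×0 = 6; y[4] = 3×3 + 0×0 = 9; y[5] = 0×3 = 0

[0, 0, 3, 6, 9, 0]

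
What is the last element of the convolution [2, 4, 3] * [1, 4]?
Use y[k] = Σ_i a[i]·b[k-i] at k=3. y[3] = 3×4 = 12

12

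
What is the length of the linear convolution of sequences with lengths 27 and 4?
Linear/full convolution length: m + n - 1 = 27 + 4 - 1 = 30

30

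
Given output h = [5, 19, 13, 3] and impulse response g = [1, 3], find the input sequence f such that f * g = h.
Deconvolve h=[5, 19, 13, 3] by g=[1, 3]. Since g[0]=1, solve forward: f[0] = h[0] / 1 = 5; f[1] = (h[1] - 5×3) / 1 = 4; f[2] = (h[2] - 4×3) / 1 = 1. So f = [5, 4, 1]. Check by forward convolution: h[0] = 5×1 = 5; h[1] = 5×3 + 4×1 = 19; h[2] = 4×3 + 1×1 = 13; h[3] = 1×3 = 3

[5, 4, 1]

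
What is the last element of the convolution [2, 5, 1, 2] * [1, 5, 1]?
Use y[k] = Σ_i a[i]·b[k-i] at k=5. y[5] = 2×1 = 2

2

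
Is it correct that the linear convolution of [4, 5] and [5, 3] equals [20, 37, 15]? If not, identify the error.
Recompute linear convolution of [4, 5] and [5, 3]: y[0] = 4×5 = 20; y[1] = 4×3 + 5×5 = 37; y[2] = 5×3 = 15 → [20, 37, 15]. Given [20, 37, 15] matches, so answer: Yes

Yes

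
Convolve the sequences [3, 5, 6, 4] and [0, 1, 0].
y[0] = 3×0 = 0; y[1] = 3×1 + 5×0 = 3; y[2] = 3×0 + 5×1 + 6×0 = 5; y[3] = 5×0 + 6×1 + 4×0 = 6; y[4] = 6×0 + 4×1 = 4; y[5] = 4×0 = 0

[0, 3, 5, 6, 4, 0]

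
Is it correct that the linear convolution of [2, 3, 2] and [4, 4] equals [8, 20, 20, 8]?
Recompute linear convolution of [2, 3, 2] and [4, 4]: y[0] = 2×4 = 8; y[1] = 2×4 + 3×4 = 20; y[2] = 3×4 + 2×4 = 20; y[3] = 2×4 = 8 → [8, 20, 20, 8]. Given [8, 20, 20, 8] matches, so answer: Yes

Yes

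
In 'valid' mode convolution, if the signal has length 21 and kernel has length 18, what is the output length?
'Valid' mode counts only positions where the kernel fully overlaps the signal: m - n + 1 = 21 - 18 + 1 = 4

4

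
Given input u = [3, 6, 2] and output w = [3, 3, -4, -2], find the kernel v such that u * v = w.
Output length 4 = len(u) + len(v) - 1 ⇒ len(v) = 2. Solve v forward using v[k] = (w[k] - Σ_{i≥1} u[i]·v[k-i]) / u[0]: v[0] = w[0] / u[0] = 3 / 3 = 1; v[1] = (w[1] - 6×1) / u[0] = (3 - 6×1) / 3 = -1. So v = [1, -1]. Forward-check [3, 6, 2] * [1, -1]: w[0] = 3×1 = 3; w[1] = 3×-1 + 6×1 = 3; w[2] = 6×-1 + 2×1 = -4; w[3] = 2×-1 = -2 → [3, 3, -4, -2] ✓

[1, -1]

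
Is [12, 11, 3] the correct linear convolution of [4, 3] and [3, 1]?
Recompute linear convolution of [4, 3] and [3, 1]: y[0] = 4×3 = 12; y[1] = 4×1 + 3×3 = 13; y[2] = 3×1 = 3 → [12, 13, 3]. Compare to given [12, 11, 3]: they differ at index 1: given 11, correct 13, so answer: No

No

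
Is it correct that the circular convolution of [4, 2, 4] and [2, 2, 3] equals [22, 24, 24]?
Recompute circular convolution of [4, 2, 4] and [2, 2, 3]: y[0] = 4×2 + 2×3 + 4×2 = 22; y[1] = 4×2 + 2×2 + 4×3 = 24; y[2] = 4×3 + 2×2 + 4×2 = 24 → [22, 24, 24]. Given [22, 24, 24] matches, so answer: Yes

Yes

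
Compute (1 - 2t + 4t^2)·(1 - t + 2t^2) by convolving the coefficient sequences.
Ascending coefficients: a = [1, -2, 4], b = [1, -1, 2]. c[0] = 1×1 = 1; c[1] = 1×-1 + -2×1 = -3; c[2] = 1×2 + -2×-1 + 4×1 = 8; c[3] = -2×2 + 4×-1 = -8; c[4] = 4×2 = 8. Result coefficients: [1, -3, 8, -8, 8] → 1 - 3t + 8t^2 - 8t^3 + 8t^4

1 - 3t + 8t^2 - 8t^3 + 8t^4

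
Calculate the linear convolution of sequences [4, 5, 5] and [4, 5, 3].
y[0] = 4×4 = 16; y[1] = 4×5 + 5×4 = 40; y[2] = 4×3 + 5×5 + 5×4 = 57; y[3] = 5×3 + 5×5 = 40; y[4] = 5×3 = 15

[16, 40, 57, 40, 15]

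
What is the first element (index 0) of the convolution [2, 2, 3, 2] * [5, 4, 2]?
Use y[k] = Σ_i a[i]·b[k-i] at k=0. y[0] = 2×5 = 10

10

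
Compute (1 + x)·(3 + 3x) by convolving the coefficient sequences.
Ascending coefficients: a = [1, 1], b = [3, 3]. c[0] = 1×3 = 3; c[1] = 1×3 + 1×3 = 6; c[2] = 1×3 = 3. Result coefficients: [3, 6, 3] → 3 + 6x + 3x^2

3 + 6x + 3x^2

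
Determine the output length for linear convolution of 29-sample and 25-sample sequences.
Linear/full convolution length: m + n - 1 = 29 + 25 - 1 = 53

53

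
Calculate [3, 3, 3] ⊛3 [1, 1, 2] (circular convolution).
Use y[k] = Σ_j x[j]·h[(k-j) mod 3]. y[0] = 3×1 + 3×2 + 3×1 = 12; y[1] = 3×1 + 3×1 + 3×2 = 12; y[2] = 3×2 + 3×1 + 3×1 = 12. Result: [12, 12, 12]

[12, 12, 12]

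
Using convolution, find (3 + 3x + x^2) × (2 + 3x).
Ascending coefficients: a = [3, 3, 1], b = [2, 3]. c[0] = 3×2 = 6; c[1] = 3×3 + 3×2 = 15; c[2] = 3×3 + 1×2 = 11; c[3] = 1×3 = 3. Result coefficients: [6, 15, 11, 3] → 6 + 15x + 11x^2 + 3x^3

6 + 15x + 11x^2 + 3x^3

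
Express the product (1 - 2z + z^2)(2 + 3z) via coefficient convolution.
Ascending coefficients: a = [1, -2, 1], b = [2, 3]. c[0] = 1×2 = 2; c[1] = 1×3 + -2×2 = -1; c[2] = -2×3 + 1×2 = -4; c[3] = 1×3 = 3. Result coefficients: [2, -1, -4, 3] → 2 - z - 4z^2 + 3z^3

2 - z - 4z^2 + 3z^3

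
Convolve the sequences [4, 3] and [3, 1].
y[0] = 4×3 = 12; y[1] = 4×1 + 3×3 = 13; y[2] = 3×1 = 3

[12, 13, 3]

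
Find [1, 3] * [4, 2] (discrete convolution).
y[0] = 1×4 = 4; y[1] = 1×2 + 3×4 = 14; y[2] = 3×2 = 6

[4, 14, 6]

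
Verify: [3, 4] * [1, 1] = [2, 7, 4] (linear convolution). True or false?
Recompute linear convolution of [3, 4] and [1, 1]: y[0] = 3×1 = 3; y[1] = 3×1 + 4×1 = 7; y[2] = 4×1 = 4 → [3, 7, 4]. Compare to given [2, 7, 4]: they differ at index 0: given 2, correct 3, so answer: No

No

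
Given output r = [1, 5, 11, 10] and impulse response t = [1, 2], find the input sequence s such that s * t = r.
Deconvolve r=[1, 5, 11, 10] by t=[1, 2]. Since t[0]=1, solve forward: s[0] = r[0] / 1 = 1; s[1] = (r[1] - 1×2) / 1 = 3; s[2] = (r[2] - 3×2) / 1 = 5. So s = [1, 3, 5]. Check by forward convolution: r[0] = 1×1 = 1; r[1] = 1×2 + 3×1 = 5; r[2] = 3×2 + 5×1 = 11; r[3] = 5×2 = 10

[1, 3, 5]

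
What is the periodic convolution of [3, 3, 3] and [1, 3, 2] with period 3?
Use y[k] = Σ_j s[j]·t[(k-j) mod 3]. y[0] = 3×1 + 3×2 + 3×3 = 18; y[1] = 3×3 + 3×1 + 3×2 = 18; y[2] = 3×2 + 3×3 + 3×1 = 18. Result: [18, 18, 18]

[18, 18, 18]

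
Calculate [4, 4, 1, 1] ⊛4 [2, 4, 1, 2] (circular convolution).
Use y[k] = Σ_j u[j]·v[(k-j) mod 4]. y[0] = 4×2 + 4×2 + 1×1 + 1×4 = 21; y[1] = 4×4 + 4×2 + 1×2 + 1×1 = 27; y[2] = 4×1 + 4×4 + 1×2 + 1×2 = 24; y[3] = 4×2 + 4×1 + 1×4 + 1×2 = 18. Result: [21, 27, 24, 18]

[21, 27, 24, 18]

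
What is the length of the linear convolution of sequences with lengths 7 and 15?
Linear/full convolution length: m + n - 1 = 7 + 15 - 1 = 21

21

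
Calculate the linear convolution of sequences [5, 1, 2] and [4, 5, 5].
y[0] = 5×4 = 20; y[1] = 5×5 + 1×4 = 29; y[2] = 5×5 + 1×5 + 2×4 = 38; y[3] = 1×5 + 2×5 = 15; y[4] = 2×5 = 10

[20, 29, 38, 15, 10]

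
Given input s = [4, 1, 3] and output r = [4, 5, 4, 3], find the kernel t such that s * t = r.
Output length 4 = len(s) + len(t) - 1 ⇒ len(t) = 2. Solve t forward using t[k] = (r[k] - Σ_{i≥1} s[i]·t[k-i]) / s[0]: t[0] = r[0] / s[0] = 4 / 4 = 1; t[1] = (r[1] - 1×1) / s[0] = (5 - 1×1) / 4 = 1. So t = [1, 1]. Forward-check [4, 1, 3] * [1, 1]: r[0] = 4×1 = 4; r[1] = 4×1 + 1×1 = 5; r[2] = 1×1 + 3×1 = 4; r[3] = 3×1 = 3 → [4, 5, 4, 3] ✓

[1, 1]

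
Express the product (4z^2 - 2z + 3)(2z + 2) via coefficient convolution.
Ascending coefficients: a = [3, -2, 4], b = [2, 2]. c[0] = 3×2 = 6; c[1] = 3×2 + -2×2 = 2; c[2] = -2×2 + 4×2 = 4; c[3] = 4×2 = 8. Result coefficients: [6, 2, 4, 8] → 8z^3 + 4z^2 + 2z + 6

8z^3 + 4z^2 + 2z + 6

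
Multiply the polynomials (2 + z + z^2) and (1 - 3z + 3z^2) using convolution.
Ascending coefficients: a = [2, 1, 1], b = [1, -3, 3]. c[0] = 2×1 = 2; c[1] = 2×-3 + 1×1 = -5; c[2] = 2×3 + 1×-3 + 1×1 = 4; c[3] = 1×3 + 1×-3 = 0; c[4] = 1×3 = 3. Result coefficients: [2, -5, 4, 0, 3] → 2 - 5z + 4z^2 + 3z^4

2 - 5z + 4z^2 + 3z^4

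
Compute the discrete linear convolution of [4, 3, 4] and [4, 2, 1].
y[0] = 4×4 = 16; y[1] = 4×2 + 3×4 = 20; y[2] = 4×1 + 3×2 + 4×4 = 26; y[3] = 3×1 + 4×2 = 11; y[4] = 4×1 = 4

[16, 20, 26, 11, 4]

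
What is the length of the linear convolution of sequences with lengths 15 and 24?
Linear/full convolution length: m + n - 1 = 15 + 24 - 1 = 38

38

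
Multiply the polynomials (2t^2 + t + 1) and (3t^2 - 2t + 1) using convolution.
Ascending coefficients: a = [1, 1, 2], b = [1, -2, 3]. c[0] = 1×1 = 1; c[1] = 1×-2 + 1×1 = -1; c[2] = 1×3 + 1×-2 + 2×1 = 3; c[3] = 1×3 + 2×-2 = -1; c[4] = 2×3 = 6. Result coefficients: [1, -1, 3, -1, 6] → 6t^4 - t^3 + 3t^2 - t + 1

6t^4 - t^3 + 3t^2 - t + 1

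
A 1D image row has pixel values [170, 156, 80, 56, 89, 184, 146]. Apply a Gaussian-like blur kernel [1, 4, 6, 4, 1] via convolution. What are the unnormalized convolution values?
Convolve image row [170, 156, 80, 56, 89, 184, 146] with kernel [1, 4, 6, 4, 1]: y[0] = 170×1 = 170; y[1] = 170×4 + 156×1 = 836; y[2] = 170×6 + 156×4 + 80×1 = 1724; y[3] = 170×4 + 156×6 + 80×4 + 56×1 = 1992; y[4] = 170×1 + 156×4 + 80×6 + 56×4 + 89×1 = 1587; y[5] = 156×1 + 80×4 + 56×6 + 89×4 + 184×1 = 1352; y[6] = 80×1 + 56×4 + 89×6 + 184×4 + 146×1 = 1720; y[7] = 56×1 + 89×4 + 184×6 + 146×4 = 2100; y[8] = 89×1 + 184×4 + 146×6 = 1701; y[9] = 184×1 + 146×4 = 768; y[10] = 146×1 = 146 → [170, 836, 1724, 1992, 1587, 1352, 1720, 2100, 1701, 768, 146]. Normalization factor = sum(kernel) = 16.

[170, 836, 1724, 1992, 1587, 1352, 1720, 2100, 1701, 768, 146]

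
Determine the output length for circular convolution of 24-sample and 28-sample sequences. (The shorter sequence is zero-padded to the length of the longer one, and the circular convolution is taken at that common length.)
Circular convolution (zero-padding the shorter input) has length max(m, n) = max(24, 28) = 28

28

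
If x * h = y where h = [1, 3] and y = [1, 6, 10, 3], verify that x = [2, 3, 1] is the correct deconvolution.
Forward-compute [2, 3, 1] * [1, 3]: y[0] = 2×1 = 2; y[1] = 2×3 + 3×1 = 9; y[2] = 3×3 + 1×1 = 10; y[3] = 1×3 = 3 → [2, 9, 10, 3]. Does not match given y = [1, 6, 10, 3].

Not verified. [2, 3, 1] * [1, 3] = [2, 9, 10, 3], which differs from [1, 6, 10, 3] at index 0.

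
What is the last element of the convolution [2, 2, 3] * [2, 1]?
Use y[k] = Σ_i a[i]·b[k-i] at k=3. y[3] = 3×1 = 3

3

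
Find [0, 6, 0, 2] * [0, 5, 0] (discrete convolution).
y[0] = 0×0 = 0; y[1] = 0×5 + 6×0 = 0; y[2] = 0×0 + 6×5 + 0×0 = 30; y[3] = 6×0 + 0×5 + 2×0 = 0; y[4] = 0×0 + 2×5 = 10; y[5] = 2×0 = 0

[0, 0, 30, 0, 10, 0]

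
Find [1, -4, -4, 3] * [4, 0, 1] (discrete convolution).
y[0] = 1×4 = 4; y[1] = 1×0 + -4×4 = -16; y[2] = 1×1 + -4×0 + -4×4 = -15; y[3] = -4×1 + -4×0 + 3×4 = 8; y[4] = -4×1 + 3×0 = -4; y[5] = 3×1 = 3

[4, -16, -15, 8, -4, 3]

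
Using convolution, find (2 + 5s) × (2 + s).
Ascending coefficients: a = [2, 5], b = [2, 1]. c[0] = 2×2 = 4; c[1] = 2×1 + 5×2 = 12; c[2] = 5×1 = 5. Result coefficients: [4, 12, 5] → 4 + 12s + 5s^2

4 + 12s + 5s^2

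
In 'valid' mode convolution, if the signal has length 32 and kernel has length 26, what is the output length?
'Valid' mode counts only positions where the kernel fully overlaps the signal: m - n + 1 = 32 - 26 + 1 = 7

7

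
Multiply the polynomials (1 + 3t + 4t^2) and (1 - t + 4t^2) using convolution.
Ascending coefficients: a = [1, 3, 4], b = [1, -1, 4]. c[0] = 1×1 = 1; c[1] = 1×-1 + 3×1 = 2; c[2] = 1×4 + 3×-1 + 4×1 = 5; c[3] = 3×4 + 4×-1 = 8; c[4] = 4×4 = 16. Result coefficients: [1, 2, 5, 8, 16] → 1 + 2t + 5t^2 + 8t^3 + 16t^4

1 + 2t + 5t^2 + 8t^3 + 16t^4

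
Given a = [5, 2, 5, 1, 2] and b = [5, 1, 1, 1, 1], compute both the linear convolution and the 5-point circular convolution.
Linear: y_lin[0] = 5×5 = 25; y_lin[1] = 5×1 + 2×5 = 15; y_lin[2] = 5×1 + 2×1 + 5×5 = 32; y_lin[3] = 5×1 + 2×1 + 5×1 + 1×5 = 17; y_lin[4] = 5×1 + 2×1 + 5×1 + 1×1 + 2×5 = 23; y_lin[5] = 2×1 + 5×1 + 1×1 + 2×1 = 10; y_lin[6] = 5×1 + 1×1 + 2×1 = 8; y_lin[7] = 1×1 + 2×1 = 3; y_lin[8] = 2×1 = 2 → [25, 15, 32, 17, 23, 10, 8, 3, 2]. Circular (length 5): y[0] = 5×5 + 2×1 + 5×1 + 1×1 + 2×1 = 35; y[1] = 5×1 + 2×5 + 5×1 + 1×1 + 2×1 = 23; y[2] = 5×1 + 2×1 + 5×5 + 1×1 + 2×1 = 35; y[3] = 5×1 + 2×1 + 5×1 + 1×5 + 2×1 = 19; y[4] = 5×1 + 2×1 + 5×1 + 1×1 + 2×5 = 23 → [35, 23, 35, 19, 23]

Linear: [25, 15, 32, 17, 23, 10, 8, 3, 2], Circular: [35, 23, 35, 19, 23]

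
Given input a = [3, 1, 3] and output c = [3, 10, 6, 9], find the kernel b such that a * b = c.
Output length 4 = len(a) + len(b) - 1 ⇒ len(b) = 2. Solve b forward using b[k] = (c[k] - Σ_{i≥1} a[i]·b[k-i]) / a[0]: b[0] = c[0] / a[0] = 3 / 3 = 1; b[1] = (c[1] - 1×1) / a[0] = (10 - 1×1) / 3 = 3. So b = [1, 3]. Forward-check [3, 1, 3] * [1, 3]: c[0] = 3×1 = 3; c[1] = 3×3 + 1×1 = 10; c[2] = 1×3 + 3×1 = 6; c[3] = 3×3 = 9 → [3, 10, 6, 9] ✓

[1, 3]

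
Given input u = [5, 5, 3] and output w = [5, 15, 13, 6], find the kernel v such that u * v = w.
Output length 4 = len(u) + len(v) - 1 ⇒ len(v) = 2. Solve v forward using v[k] = (w[k] - Σ_{i≥1} u[i]·v[k-i]) / u[0]: v[0] = w[0] / u[0] = 5 / 5 = 1; v[1] = (w[1] - 5×1) / u[0] = (15 - 5×1) / 5 = 2. So v = [1, 2]. Forward-check [5, 5, 3] * [1, 2]: w[0] = 5×1 = 5; w[1] = 5×2 + 5×1 = 15; w[2] = 5×2 + 3×1 = 13; w[3] = 3×2 = 6 → [5, 15, 13, 6] ✓

[1, 2]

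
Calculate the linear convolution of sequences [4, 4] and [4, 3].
y[0] = 4×4 = 16; y[1] = 4×3 + 4×4 = 28; y[2] = 4×3 = 12

[16, 28, 12]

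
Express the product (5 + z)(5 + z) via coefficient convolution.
Ascending coefficients: a = [5, 1], b = [5, 1]. c[0] = 5×5 = 25; c[1] = 5×1 + 1×5 = 10; c[2] = 1×1 = 1. Result coefficients: [25, 10, 1] → 25 + 10z + z^2

25 + 10z + z^2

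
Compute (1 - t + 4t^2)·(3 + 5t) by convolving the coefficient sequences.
Ascending coefficients: a = [1, -1, 4], b = [3, 5]. c[0] = 1×3 = 3; c[1] = 1×5 + -1×3 = 2; c[2] = -1×5 + 4×3 = 7; c[3] = 4×5 = 20. Result coefficients: [3, 2, 7, 20] → 3 + 2t + 7t^2 + 20t^3

3 + 2t + 7t^2 + 20t^3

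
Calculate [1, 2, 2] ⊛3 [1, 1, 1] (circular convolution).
Use y[k] = Σ_j a[j]·b[(k-j) mod 3]. y[0] = 1×1 + 2×1 + 2×1 = 5; y[1] = 1×1 + 2×1 + 2×1 = 5; y[2] = 1×1 + 2×1 + 2×1 = 5. Result: [5, 5, 5]

[5, 5, 5]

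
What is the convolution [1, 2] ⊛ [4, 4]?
y[0] = 1×4 = 4; y[1] = 1×4 + 2×4 = 12; y[2] = 2×4 = 8

[4, 12, 8]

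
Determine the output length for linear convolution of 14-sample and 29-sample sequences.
Linear/full convolution length: m + n - 1 = 14 + 29 - 1 = 42

42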